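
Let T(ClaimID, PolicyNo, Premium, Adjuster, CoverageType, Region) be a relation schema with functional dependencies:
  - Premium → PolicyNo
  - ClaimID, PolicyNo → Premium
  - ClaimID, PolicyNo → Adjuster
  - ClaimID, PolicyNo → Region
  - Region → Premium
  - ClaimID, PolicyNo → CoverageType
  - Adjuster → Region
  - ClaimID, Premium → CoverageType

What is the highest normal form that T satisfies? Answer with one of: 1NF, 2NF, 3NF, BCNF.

3NF

Candidate keys: {Adjuster, ClaimID}, {ClaimID, PolicyNo}, {ClaimID, Premium}, {ClaimID, Region}. Prime attributes: {Adjuster, ClaimID, PolicyNo, Premium, Region}.
Premium → PolicyNo breaks BCNF: {Premium}⁺ = {PolicyNo, Premium}, so {Premium} is not a superkey.
Since {PolicyNo} ⊆ prime attributes and every other non-superkey FD also has a prime right side, the schema is in 3NF.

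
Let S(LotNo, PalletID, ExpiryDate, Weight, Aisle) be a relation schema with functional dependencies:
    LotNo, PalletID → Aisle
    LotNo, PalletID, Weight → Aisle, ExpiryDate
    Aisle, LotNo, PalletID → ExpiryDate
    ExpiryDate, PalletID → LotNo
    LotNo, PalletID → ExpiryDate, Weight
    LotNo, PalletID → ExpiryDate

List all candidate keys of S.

{ExpiryDate, PalletID}, {LotNo, PalletID}

Attributes never on any right-hand side: {PalletID} — every candidate key must contain it.
{ExpiryDate, PalletID}⁺ = {Aisle, ExpiryDate, LotNo, PalletID, Weight}, which is every attribute, so {ExpiryDate, PalletID} is a candidate key.
{LotNo, PalletID}⁺ = {Aisle, ExpiryDate, LotNo, PalletID, Weight}, which is every attribute, so {LotNo, PalletID} is a candidate key.
These are minimal and exhaustive — every other superkey contains one of them.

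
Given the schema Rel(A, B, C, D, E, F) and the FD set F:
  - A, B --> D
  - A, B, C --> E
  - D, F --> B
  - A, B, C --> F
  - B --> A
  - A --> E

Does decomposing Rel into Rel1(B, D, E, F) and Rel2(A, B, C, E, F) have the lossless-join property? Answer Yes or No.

Rel1 ∩ Rel2 = {B, E, F}; its closure under F is {A, B, D, E, F}.
Since Rel1 ⊆ {A, B, D, E, F}, the intersection is a superkey of Rel1; the decomposition is lossless.

Yes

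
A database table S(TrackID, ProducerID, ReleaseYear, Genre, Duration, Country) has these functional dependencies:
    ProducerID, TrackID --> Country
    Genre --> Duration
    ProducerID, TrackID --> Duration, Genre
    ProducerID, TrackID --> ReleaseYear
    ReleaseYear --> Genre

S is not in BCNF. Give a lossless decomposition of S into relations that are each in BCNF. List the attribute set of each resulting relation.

Candidate key of the original relation: {ProducerID, TrackID}.
{Country, Duration, Genre, ProducerID, ReleaseYear, TrackID}: {Genre} determines {Duration, Genre} here but is not a superkey — split on Genre --> Duration, giving {Duration, Genre} and {Country, Genre, ProducerID, ReleaseYear, TrackID}.
{Duration, Genre}: every determinant is a superkey — BCNF.
{Country, Genre, ProducerID, ReleaseYear, TrackID}: {ReleaseYear} determines {Genre, ReleaseYear} here but is not a superkey — split on ReleaseYear --> Genre, giving {Genre, ReleaseYear} and {Country, ProducerID, ReleaseYear, TrackID}.
{Genre, ReleaseYear}: every determinant is a superkey — BCNF.
{Country, ProducerID, ReleaseYear, TrackID}: every determinant is a superkey — BCNF.

{Country, ProducerID, ReleaseYear, TrackID}; {Duration, Genre}; {Genre, ReleaseYear}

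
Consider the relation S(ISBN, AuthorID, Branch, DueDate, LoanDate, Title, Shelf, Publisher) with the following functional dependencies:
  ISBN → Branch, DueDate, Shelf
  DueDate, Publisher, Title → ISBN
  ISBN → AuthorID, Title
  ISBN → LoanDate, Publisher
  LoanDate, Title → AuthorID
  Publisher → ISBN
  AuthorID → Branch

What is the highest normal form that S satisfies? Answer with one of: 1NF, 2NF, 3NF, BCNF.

2NF

Candidate keys: {ISBN}, {Publisher}. Prime attributes: {ISBN, Publisher}.
LoanDate, Title → AuthorID breaks BCNF: {LoanDate, Title}⁺ = {AuthorID, Branch, LoanDate, Title}, so {LoanDate, Title} is not a superkey.
Because {AuthorID} is non-prime and the left side of LoanDate, Title → AuthorID is not a superkey, the relation is not in 3NF.
All keys have size 1, which rules out partial dependencies — 2NF is satisfied.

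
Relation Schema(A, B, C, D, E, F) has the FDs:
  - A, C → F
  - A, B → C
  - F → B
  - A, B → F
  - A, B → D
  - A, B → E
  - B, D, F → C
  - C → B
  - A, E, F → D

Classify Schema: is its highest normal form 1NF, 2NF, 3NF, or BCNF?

3NF

Candidate keys: {A, B}, {A, C}, {A, F}. Prime attributes: {A, B, C, F}.
F → B: {F}⁺ = {B, F}, which is not all of the attributes, so the left side is not a superkey — BCNF is violated.
Its right-hand attributes {B} are all prime, as are those of every other non-superkey FD — the relation is in 3NF.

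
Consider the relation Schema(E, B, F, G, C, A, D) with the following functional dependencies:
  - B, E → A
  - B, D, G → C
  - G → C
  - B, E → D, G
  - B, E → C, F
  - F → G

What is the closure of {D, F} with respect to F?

Start with {D, F}.
F → G applies; add {G} → now {D, F, G}.
G → C applies; add {C} → now {C, D, F, G}.
No further FD applies.

{C, D, F, G}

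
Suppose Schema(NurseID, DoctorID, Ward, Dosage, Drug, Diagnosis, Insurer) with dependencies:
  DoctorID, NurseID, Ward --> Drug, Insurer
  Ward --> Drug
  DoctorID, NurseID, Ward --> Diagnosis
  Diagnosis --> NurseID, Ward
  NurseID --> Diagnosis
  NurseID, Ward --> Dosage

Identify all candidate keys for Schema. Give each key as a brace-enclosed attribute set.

{Diagnosis, DoctorID}, {DoctorID, NurseID}

No FD produces {DoctorID}, so it must be in every candidate key.
{Diagnosis, DoctorID}⁺ = {Diagnosis, DoctorID, Dosage, Drug, Insurer, NurseID, Ward} — all of the relation — so {Diagnosis, DoctorID} is a candidate key.
{DoctorID, NurseID}⁺ = {Diagnosis, DoctorID, Dosage, Drug, Insurer, NurseID, Ward} — all of the relation — so {DoctorID, NurseID} is a candidate key.
No proper subset of any of these is a key, and no other minimal superkey exists.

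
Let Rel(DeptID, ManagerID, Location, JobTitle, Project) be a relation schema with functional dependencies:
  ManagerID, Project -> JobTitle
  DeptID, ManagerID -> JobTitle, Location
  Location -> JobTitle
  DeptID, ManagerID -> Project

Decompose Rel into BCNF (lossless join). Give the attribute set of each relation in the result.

Candidate key of the original relation: {DeptID, ManagerID}.
In {DeptID, JobTitle, Location, ManagerID, Project}, {ManagerID, Project} is not a superkey ({ManagerID, Project}⁺ restricted to this set is {JobTitle, ManagerID, Project}), so split on ManagerID, Project -> JobTitle into {JobTitle, ManagerID, Project} and {DeptID, Location, ManagerID, Project}.
{JobTitle, ManagerID, Project}: every determinant is a superkey — BCNF.
{DeptID, Location, ManagerID, Project}: every determinant is a superkey — BCNF.

{DeptID, Location, ManagerID, Project}; {JobTitle, ManagerID, Project}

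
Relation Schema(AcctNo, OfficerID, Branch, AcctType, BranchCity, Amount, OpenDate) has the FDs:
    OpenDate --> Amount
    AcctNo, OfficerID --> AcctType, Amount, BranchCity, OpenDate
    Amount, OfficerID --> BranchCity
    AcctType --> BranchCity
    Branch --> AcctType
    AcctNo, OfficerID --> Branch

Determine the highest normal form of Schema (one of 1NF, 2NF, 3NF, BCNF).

2NF

Candidate key: {AcctNo, OfficerID}. Prime attributes: {AcctNo, OfficerID}.
OpenDate --> Amount: {OpenDate}⁺ = {Amount, OpenDate}, which is not all of the attributes, so the left side is not a superkey — BCNF is violated.
OpenDate --> Amount has non-prime {Amount} on the right and a non-superkey on the left, so 3NF fails.
Checking every proper subset of each key, none determines a non-prime attribute — 2NF is satisfied.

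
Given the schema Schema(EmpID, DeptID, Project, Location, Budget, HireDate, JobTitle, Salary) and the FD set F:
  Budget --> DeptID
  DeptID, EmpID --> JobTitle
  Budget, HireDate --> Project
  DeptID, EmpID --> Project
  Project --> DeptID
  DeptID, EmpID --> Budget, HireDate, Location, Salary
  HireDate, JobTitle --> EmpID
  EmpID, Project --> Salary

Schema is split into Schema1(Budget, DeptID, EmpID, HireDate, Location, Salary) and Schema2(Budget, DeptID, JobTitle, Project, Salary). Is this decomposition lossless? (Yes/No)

No

The shared attributes are {Budget, DeptID, Salary} and {Budget, DeptID, Salary}⁺ = {Budget, DeptID, Salary}.
The closure covers neither Schema1 nor Schema2 entirely; the join is not lossless.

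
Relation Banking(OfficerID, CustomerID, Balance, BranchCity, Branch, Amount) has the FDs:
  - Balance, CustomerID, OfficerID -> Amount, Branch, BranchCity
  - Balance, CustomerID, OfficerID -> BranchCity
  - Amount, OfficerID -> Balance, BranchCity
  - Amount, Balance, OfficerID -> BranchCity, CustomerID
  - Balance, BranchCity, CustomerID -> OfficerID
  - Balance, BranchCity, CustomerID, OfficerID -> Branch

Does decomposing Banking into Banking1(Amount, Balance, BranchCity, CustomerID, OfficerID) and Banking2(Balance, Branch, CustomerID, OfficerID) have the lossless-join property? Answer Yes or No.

Banking1 ∩ Banking2 = {Balance, CustomerID, OfficerID}; its closure under F is {Amount, Balance, Branch, BranchCity, CustomerID, OfficerID}.
Since Banking1 ⊆ {Amount, Balance, Branch, BranchCity, CustomerID, OfficerID}, the intersection is a superkey of Banking1; the decomposition is lossless.

Yes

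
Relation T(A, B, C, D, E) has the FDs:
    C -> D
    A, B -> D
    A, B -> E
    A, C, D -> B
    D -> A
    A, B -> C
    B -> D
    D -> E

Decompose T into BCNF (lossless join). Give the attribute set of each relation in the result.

Candidate keys of the original relation: {B}, {C}.
In {A, B, C, D, E}, {D} is not a superkey ({D}⁺ restricted to this set is {A, D, E}), so split on D -> A, E into {A, D, E} and {B, C, D}.
{A, D, E}: every determinant is a superkey — BCNF.
{B, C, D}: every determinant is a superkey — BCNF.

{A, D, E}; {B, C, D}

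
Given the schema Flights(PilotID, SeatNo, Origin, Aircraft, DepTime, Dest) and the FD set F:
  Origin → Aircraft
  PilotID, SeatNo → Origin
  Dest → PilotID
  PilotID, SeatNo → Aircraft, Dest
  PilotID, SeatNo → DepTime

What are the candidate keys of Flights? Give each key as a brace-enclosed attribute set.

No FD produces {SeatNo}, so it must be in every candidate key.
{Dest, SeatNo}⁺ = {Aircraft, DepTime, Dest, Origin, PilotID, SeatNo}, which is every attribute, so {Dest, SeatNo} is a candidate key.
{PilotID, SeatNo}⁺ = {Aircraft, DepTime, Dest, Origin, PilotID, SeatNo}, which is every attribute, so {PilotID, SeatNo} is a candidate key.
These are minimal and exhaustive — every other superkey contains one of them.

{Dest, SeatNo}, {PilotID, SeatNo}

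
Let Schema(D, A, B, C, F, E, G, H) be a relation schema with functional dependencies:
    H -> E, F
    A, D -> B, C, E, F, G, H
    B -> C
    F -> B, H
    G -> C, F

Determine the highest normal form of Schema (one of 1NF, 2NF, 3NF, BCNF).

2NF

Candidate key: {A, D}. Prime attributes: {A, D}.
For H -> E, F we have {H}⁺ = {B, C, E, F, H}; {H} is not a superkey, so BCNF fails.
Because {E, F} are non-prime and the left side of H -> E, F is not a superkey, the relation is not in 3NF.
No proper subset of a key has a non-prime attribute in its closure, so there is no partial dependency; 2NF holds.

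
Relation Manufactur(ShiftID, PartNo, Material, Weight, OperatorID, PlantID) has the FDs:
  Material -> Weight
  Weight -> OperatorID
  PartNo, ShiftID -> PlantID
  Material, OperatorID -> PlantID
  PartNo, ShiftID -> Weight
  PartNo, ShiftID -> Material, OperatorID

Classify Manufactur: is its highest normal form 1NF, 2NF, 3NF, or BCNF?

2NF

Candidate key: {PartNo, ShiftID}. Prime attributes: {PartNo, ShiftID}.
For Material -> Weight we have {Material}⁺ = {Material, OperatorID, PlantID, Weight}; {Material} is not a superkey, so BCNF fails.
Because {Weight} is non-prime and the left side of Material -> Weight is not a superkey, the relation is not in 3NF.
No proper subset of a key has a non-prime attribute in its closure, so there is no partial dependency; 2NF holds.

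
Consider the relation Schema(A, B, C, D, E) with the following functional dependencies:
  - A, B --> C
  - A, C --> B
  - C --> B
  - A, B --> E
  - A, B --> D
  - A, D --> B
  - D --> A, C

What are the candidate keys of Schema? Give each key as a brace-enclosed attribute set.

Closure of {D} is {A, B, C, D, E}, the whole schema; {D} is a candidate key.
Closure of {A, B} is {A, B, C, D, E}, the whole schema; {A, B} is a candidate key.
Closure of {A, C} is {A, B, C, D, E}, the whole schema; {A, C} is a candidate key.
No proper subset of any of these is a key, and no other minimal superkey exists.

{A, B}, {A, C}, {D}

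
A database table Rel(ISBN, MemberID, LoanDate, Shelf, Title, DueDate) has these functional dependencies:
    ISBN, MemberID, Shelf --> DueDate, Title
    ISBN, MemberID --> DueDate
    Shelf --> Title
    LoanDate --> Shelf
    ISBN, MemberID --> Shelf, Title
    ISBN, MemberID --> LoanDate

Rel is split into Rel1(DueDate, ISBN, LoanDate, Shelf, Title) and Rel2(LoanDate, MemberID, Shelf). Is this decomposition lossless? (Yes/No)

Rel1 ∩ Rel2 = {LoanDate, Shelf}; its closure under F is {LoanDate, Shelf, Title}.
Rel1 ⊄ {LoanDate, Shelf, Title} and Rel2 ⊄ {LoanDate, Shelf, Title}, so the split is lossy.

No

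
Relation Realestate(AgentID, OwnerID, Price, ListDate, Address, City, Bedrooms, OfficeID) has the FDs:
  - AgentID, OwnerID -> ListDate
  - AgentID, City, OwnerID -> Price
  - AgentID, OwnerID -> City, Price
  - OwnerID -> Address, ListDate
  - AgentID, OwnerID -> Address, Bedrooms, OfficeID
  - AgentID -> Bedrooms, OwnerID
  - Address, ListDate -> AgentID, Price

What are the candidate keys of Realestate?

{Address, ListDate}, {AgentID}, {OwnerID}

{AgentID}⁺ = {Address, AgentID, Bedrooms, City, ListDate, OfficeID, OwnerID, Price} — all of the relation — so {AgentID} is a candidate key.
{OwnerID}⁺ = {Address, AgentID, Bedrooms, City, ListDate, OfficeID, OwnerID, Price} — all of the relation — so {OwnerID} is a candidate key.
{Address, ListDate}⁺ = {Address, AgentID, Bedrooms, City, ListDate, OfficeID, OwnerID, Price} — all of the relation — so {Address, ListDate} is a candidate key.
These are minimal and exhaustive — every other superkey contains one of them.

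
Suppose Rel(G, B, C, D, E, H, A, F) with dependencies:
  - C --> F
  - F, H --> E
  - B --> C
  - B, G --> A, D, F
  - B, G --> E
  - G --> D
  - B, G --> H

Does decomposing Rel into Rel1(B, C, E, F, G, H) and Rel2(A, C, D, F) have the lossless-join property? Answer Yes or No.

The shared attributes are {C, F} and {C, F}⁺ = {C, F}.
Neither Rel1 nor Rel2 is contained in that closure, so the decomposition is lossy.

No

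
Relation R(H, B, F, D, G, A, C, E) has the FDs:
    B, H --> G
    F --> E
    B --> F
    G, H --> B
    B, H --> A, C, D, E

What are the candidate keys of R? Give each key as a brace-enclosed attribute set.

{B, H}, {G, H}

Attributes never on any right-hand side: {H} — every candidate key must contain it.
{B, H}⁺ = {A, B, C, D, E, F, G, H}, which is every attribute, so {B, H} is a candidate key.
{G, H}⁺ = {A, B, C, D, E, F, G, H}, which is every attribute, so {G, H} is a candidate key.
These are minimal and exhaustive — every other superkey contains one of them.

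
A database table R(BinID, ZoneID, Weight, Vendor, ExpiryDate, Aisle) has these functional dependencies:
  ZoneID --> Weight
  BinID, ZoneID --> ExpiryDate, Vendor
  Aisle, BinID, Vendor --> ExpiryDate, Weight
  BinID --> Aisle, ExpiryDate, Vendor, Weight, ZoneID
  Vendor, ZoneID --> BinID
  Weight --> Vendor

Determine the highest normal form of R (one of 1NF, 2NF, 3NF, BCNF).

Candidate keys: {BinID}, {ZoneID}. Prime attributes: {BinID, ZoneID}.
Weight --> Vendor breaks BCNF: {Weight}⁺ = {Vendor, Weight}, so {Weight} is not a superkey.
Because {Vendor} is non-prime and the left side of Weight --> Vendor is not a superkey, the relation is not in 3NF.
Every candidate key is a single attribute, so no partial dependency is possible; 2NF holds.

2NF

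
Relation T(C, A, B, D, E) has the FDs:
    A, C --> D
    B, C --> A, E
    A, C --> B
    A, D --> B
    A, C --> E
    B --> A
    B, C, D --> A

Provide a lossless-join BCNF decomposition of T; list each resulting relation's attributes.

{A, B}; {A, C, D, E}; {B, D}

Candidate keys of the original relation: {A, C}, {B, C}.
Within {A, B, C, D, E}: {A, D}⁺ ∩ {A, B, C, D, E} = {A, B, D}, not the whole set, so A, D --> B violates BCNF; decompose into {A, B, D} and {A, C, D, E}.
Within {A, B, D}: {B}⁺ ∩ {A, B, D} = {A, B}, not the whole set, so B --> A violates BCNF; decompose into {A, B} and {B, D}.
{A, B}: every determinant is a superkey — BCNF.
{B, D}: every determinant is a superkey — BCNF.
{A, C, D, E}: every determinant is a superkey — BCNF.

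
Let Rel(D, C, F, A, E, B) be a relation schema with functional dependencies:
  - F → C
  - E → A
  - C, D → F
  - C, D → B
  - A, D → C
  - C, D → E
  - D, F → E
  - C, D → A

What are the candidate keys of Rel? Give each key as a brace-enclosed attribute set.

{A, D}, {C, D}, {D, E}, {D, F}

Attributes never on any right-hand side: {D} — every candidate key must contain it.
{A, D}⁺ = {A, B, C, D, E, F}, which is every attribute, so {A, D} is a candidate key.
{C, D}⁺ = {A, B, C, D, E, F}, which is every attribute, so {C, D} is a candidate key.
{D, E}⁺ = {A, B, C, D, E, F}, which is every attribute, so {D, E} is a candidate key.
{D, F}⁺ = {A, B, C, D, E, F}, which is every attribute, so {D, F} is a candidate key.
These are minimal and exhaustive — every other superkey contains one of them.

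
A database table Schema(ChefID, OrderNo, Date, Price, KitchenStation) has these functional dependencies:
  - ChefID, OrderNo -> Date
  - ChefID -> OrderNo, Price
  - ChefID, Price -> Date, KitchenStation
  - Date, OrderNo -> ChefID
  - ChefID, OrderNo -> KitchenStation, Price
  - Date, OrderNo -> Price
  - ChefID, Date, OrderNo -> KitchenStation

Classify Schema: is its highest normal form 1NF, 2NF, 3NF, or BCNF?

Candidate keys: {ChefID}, {Date, OrderNo}. Prime attributes: {ChefID, Date, OrderNo}.
Every FD has a superkey on the left, so the relation is in BCNF.

BCNF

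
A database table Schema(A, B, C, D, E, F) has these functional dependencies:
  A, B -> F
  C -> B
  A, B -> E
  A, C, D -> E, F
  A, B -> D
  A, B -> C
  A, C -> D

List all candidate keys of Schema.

{A, B}, {A, C}

{A} never appears on the right of any FD, so every key must include it.
{A, B}⁺ = {A, B, C, D, E, F}, which is every attribute, so {A, B} is a candidate key.
{A, C}⁺ = {A, B, C, D, E, F}, which is every attribute, so {A, C} is a candidate key.
No proper subset of any of these is a key, and no other minimal superkey exists.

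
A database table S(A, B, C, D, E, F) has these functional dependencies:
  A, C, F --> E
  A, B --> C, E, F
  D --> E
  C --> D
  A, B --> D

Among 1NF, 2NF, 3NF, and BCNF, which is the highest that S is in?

Candidate key: {A, B}. Prime attributes: {A, B}.
A, C, F --> E breaks BCNF: {A, C, F}⁺ = {A, C, D, E, F}, so {A, C, F} is not a superkey.
A, C, F --> E determines the non-prime attribute {E} from a non-superkey — 3NF is violated.
No non-prime attribute depends on a proper subset of any candidate key, so 2NF holds.

2NF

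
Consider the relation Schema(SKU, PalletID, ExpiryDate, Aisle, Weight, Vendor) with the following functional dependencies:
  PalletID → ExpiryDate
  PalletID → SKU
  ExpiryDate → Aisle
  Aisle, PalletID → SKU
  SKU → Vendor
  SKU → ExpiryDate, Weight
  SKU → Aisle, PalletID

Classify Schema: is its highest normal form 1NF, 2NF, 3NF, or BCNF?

Candidate keys: {PalletID}, {SKU}. Prime attributes: {PalletID, SKU}.
For ExpiryDate → Aisle we have {ExpiryDate}⁺ = {Aisle, ExpiryDate}; {ExpiryDate} is not a superkey, so BCNF fails.
Because {Aisle} is non-prime and the left side of ExpiryDate → Aisle is not a superkey, the relation is not in 3NF.
All keys have size 1, which rules out partial dependencies — 2NF is satisfied.

2NF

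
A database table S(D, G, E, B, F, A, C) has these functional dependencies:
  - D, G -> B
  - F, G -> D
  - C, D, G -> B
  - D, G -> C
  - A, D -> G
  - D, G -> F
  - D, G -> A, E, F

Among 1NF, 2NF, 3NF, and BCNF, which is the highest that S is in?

BCNF

Candidate keys: {A, D}, {D, G}, {F, G}. Prime attributes: {A, D, F, G}.
Each dependency's left side is a superkey — BCNF holds.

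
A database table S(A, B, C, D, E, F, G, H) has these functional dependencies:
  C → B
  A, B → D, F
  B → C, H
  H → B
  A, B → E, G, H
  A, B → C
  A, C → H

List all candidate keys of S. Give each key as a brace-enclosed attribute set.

{A, B}, {A, C}, {A, H}

{A} never appears on the right of any FD, so every key must include it.
{A, B} is a candidate key since {A, B}⁺ = {A, B, C, D, E, F, G, H} covers every attribute.
{A, C} is a candidate key since {A, C}⁺ = {A, B, C, D, E, F, G, H} covers every attribute.
{A, H} is a candidate key since {A, H}⁺ = {A, B, C, D, E, F, G, H} covers every attribute.
Any other superkey properly contains one of these, so there are no further candidate keys.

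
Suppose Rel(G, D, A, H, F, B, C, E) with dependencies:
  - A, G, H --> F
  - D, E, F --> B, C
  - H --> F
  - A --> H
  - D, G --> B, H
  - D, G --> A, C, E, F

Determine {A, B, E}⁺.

{A, B, E, F, H}

Start with {A, B, E}.
A --> H applies; add {H} → now {A, B, E, H}.
H --> F applies; add {F} → now {A, B, E, F, H}.
No further FD applies.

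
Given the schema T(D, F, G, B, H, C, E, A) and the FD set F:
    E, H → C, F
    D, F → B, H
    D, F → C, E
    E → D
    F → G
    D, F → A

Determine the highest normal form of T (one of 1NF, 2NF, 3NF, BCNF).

1NF

Candidate keys: {D, F}, {E, F}, {E, H}. Prime attributes: {D, E, F, H}.
E → D breaks BCNF: {E}⁺ = {D, E}, so {E} is not a superkey.
F → G determines the non-prime attribute {G} from a non-superkey — 3NF is violated.
Since {F} ⊂ {D, F} and {F}⁺ ⊇ {G} with {G} non-prime, there is a partial dependency; 2NF fails.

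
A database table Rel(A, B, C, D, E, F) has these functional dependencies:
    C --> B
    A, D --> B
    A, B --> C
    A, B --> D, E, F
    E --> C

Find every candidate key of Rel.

{A} never appears on the right of any FD, so every key must include it.
Closure of {A, B} is {A, B, C, D, E, F}, the whole schema; {A, B} is a candidate key.
Closure of {A, C} is {A, B, C, D, E, F}, the whole schema; {A, C} is a candidate key.
Closure of {A, D} is {A, B, C, D, E, F}, the whole schema; {A, D} is a candidate key.
Closure of {A, E} is {A, B, C, D, E, F}, the whole schema; {A, E} is a candidate key.
No proper subset of any of these is a key, and no other minimal superkey exists.

{A, B}, {A, C}, {A, D}, {A, E}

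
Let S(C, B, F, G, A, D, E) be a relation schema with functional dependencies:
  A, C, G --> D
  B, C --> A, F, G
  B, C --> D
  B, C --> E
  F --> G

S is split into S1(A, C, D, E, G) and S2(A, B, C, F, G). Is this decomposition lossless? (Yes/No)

Common attributes: {A, C, G}; their closure is {A, C, D, G}.
Neither S1 nor S2 is contained in that closure, so the decomposition is lossy.

No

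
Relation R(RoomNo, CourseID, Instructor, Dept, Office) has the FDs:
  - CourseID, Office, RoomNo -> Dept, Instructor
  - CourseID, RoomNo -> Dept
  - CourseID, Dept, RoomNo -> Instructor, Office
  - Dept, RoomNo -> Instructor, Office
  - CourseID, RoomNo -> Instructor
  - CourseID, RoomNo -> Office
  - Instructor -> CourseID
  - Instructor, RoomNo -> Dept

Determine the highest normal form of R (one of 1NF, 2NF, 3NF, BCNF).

Candidate keys: {CourseID, RoomNo}, {Dept, RoomNo}, {Instructor, RoomNo}. Prime attributes: {CourseID, Dept, Instructor, RoomNo}.
For Instructor -> CourseID we have {Instructor}⁺ = {CourseID, Instructor}; {Instructor} is not a superkey, so BCNF fails.
Its right-hand attributes {CourseID} are all prime, as are those of every other non-superkey FD — the relation is in 3NF.

3NF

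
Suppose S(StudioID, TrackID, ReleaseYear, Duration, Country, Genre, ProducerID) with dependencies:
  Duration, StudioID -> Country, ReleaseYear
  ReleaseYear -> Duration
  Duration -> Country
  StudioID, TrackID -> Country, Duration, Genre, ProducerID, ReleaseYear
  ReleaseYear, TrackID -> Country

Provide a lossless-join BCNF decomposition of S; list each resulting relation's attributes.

Candidate key of the original relation: {StudioID, TrackID}.
{Country, Duration, Genre, ProducerID, ReleaseYear, StudioID, TrackID}: {Duration, StudioID} determines {Country, Duration, ReleaseYear, StudioID} here but is not a superkey — split on Duration, StudioID -> Country, ReleaseYear, giving {Country, Duration, ReleaseYear, StudioID} and {Duration, Genre, ProducerID, StudioID, TrackID}.
{Country, Duration, ReleaseYear, StudioID}: {ReleaseYear} determines {Country, Duration, ReleaseYear} here but is not a superkey — split on ReleaseYear -> Country, Duration, giving {Country, Duration, ReleaseYear} and {ReleaseYear, StudioID}.
{Country, Duration, ReleaseYear}: {Duration} determines {Country, Duration} here but is not a superkey — split on Duration -> Country, giving {Country, Duration} and {Duration, ReleaseYear}.
{Country, Duration} has no BCNF violation.
{Duration, ReleaseYear} has no BCNF violation.
{ReleaseYear, StudioID} has no BCNF violation.
{Duration, Genre, ProducerID, StudioID, TrackID} has no BCNF violation.

{Country, Duration}; {Duration, Genre, ProducerID, StudioID, TrackID}; {Duration, ReleaseYear}; {ReleaseYear, StudioID}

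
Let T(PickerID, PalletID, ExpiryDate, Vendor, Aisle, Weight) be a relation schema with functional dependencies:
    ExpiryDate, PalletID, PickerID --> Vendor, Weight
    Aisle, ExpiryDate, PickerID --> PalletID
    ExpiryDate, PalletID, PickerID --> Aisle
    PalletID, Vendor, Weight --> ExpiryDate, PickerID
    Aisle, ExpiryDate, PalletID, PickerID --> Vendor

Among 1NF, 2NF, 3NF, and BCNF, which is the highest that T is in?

BCNF

Candidate keys: {Aisle, ExpiryDate, PickerID}, {ExpiryDate, PalletID, PickerID}, {PalletID, Vendor, Weight}. Prime attributes: {Aisle, ExpiryDate, PalletID, PickerID, Vendor, Weight}.
Every FD has a superkey on the left, so the relation is in BCNF.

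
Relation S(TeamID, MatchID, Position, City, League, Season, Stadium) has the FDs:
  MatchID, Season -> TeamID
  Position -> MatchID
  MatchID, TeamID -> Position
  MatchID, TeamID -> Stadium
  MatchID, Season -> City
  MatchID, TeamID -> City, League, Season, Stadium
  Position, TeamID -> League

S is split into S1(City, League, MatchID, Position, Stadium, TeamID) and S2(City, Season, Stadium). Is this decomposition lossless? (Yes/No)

No

S1 ∩ S2 = {City, Stadium}; its closure under F is {City, Stadium}.
S1 ⊄ {City, Stadium} and S2 ⊄ {City, Stadium}, so the split is lossy.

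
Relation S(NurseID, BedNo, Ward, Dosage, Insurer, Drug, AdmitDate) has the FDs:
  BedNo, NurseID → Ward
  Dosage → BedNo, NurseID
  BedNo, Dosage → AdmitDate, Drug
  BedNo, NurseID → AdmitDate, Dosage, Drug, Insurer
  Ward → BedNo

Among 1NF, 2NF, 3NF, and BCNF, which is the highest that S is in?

3NF

Candidate keys: {BedNo, NurseID}, {Dosage}, {NurseID, Ward}. Prime attributes: {BedNo, Dosage, NurseID, Ward}.
Ward → BedNo breaks BCNF: {Ward}⁺ = {BedNo, Ward}, so {Ward} is not a superkey.
Its right-hand attributes {BedNo} are all prime, as are those of every other non-superkey FD — the relation is in 3NF.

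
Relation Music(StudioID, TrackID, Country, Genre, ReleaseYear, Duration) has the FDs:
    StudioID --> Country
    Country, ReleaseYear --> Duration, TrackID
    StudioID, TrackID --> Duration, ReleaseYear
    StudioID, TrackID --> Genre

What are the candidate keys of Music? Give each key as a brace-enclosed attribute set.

{ReleaseYear, StudioID}, {StudioID, TrackID}

No FD produces {StudioID}, so it must be in every candidate key.
{ReleaseYear, StudioID}⁺ = {Country, Duration, Genre, ReleaseYear, StudioID, TrackID} — all of the relation — so {ReleaseYear, StudioID} is a candidate key.
{StudioID, TrackID}⁺ = {Country, Duration, Genre, ReleaseYear, StudioID, TrackID} — all of the relation — so {StudioID, TrackID} is a candidate key.
Any other superkey properly contains one of these, so there are no further candidate keys.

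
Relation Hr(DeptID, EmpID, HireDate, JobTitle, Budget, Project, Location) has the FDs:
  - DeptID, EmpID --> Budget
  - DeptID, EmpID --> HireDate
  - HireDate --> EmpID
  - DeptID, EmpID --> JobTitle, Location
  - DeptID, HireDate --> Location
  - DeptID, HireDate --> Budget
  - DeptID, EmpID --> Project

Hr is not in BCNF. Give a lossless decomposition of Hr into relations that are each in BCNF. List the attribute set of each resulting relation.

{Budget, DeptID, HireDate, JobTitle, Location, Project}; {EmpID, HireDate}

Candidate keys of the original relation: {DeptID, EmpID}, {DeptID, HireDate}.
Within {Budget, DeptID, EmpID, HireDate, JobTitle, Location, Project}: {HireDate}⁺ ∩ {Budget, DeptID, EmpID, HireDate, JobTitle, Location, Project} = {EmpID, HireDate}, not the whole set, so HireDate --> EmpID violates BCNF; decompose into {EmpID, HireDate} and {Budget, DeptID, HireDate, JobTitle, Location, Project}.
{EmpID, HireDate} has no BCNF violation.
{Budget, DeptID, HireDate, JobTitle, Location, Project} has no BCNF violation.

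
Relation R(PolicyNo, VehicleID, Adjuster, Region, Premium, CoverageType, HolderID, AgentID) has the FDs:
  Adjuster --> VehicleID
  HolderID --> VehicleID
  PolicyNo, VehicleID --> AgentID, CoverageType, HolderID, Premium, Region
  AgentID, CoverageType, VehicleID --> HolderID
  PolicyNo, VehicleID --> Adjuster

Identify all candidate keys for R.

{Adjuster, PolicyNo}, {HolderID, PolicyNo}, {PolicyNo, VehicleID}

Attributes never on any right-hand side: {PolicyNo} — every candidate key must contain it.
{Adjuster, PolicyNo}⁺ = {Adjuster, AgentID, CoverageType, HolderID, PolicyNo, Premium, Region, VehicleID} — all of the relation — so {Adjuster, PolicyNo} is a candidate key.
{HolderID, PolicyNo}⁺ = {Adjuster, AgentID, CoverageType, HolderID, PolicyNo, Premium, Region, VehicleID} — all of the relation — so {HolderID, PolicyNo} is a candidate key.
{PolicyNo, VehicleID}⁺ = {Adjuster, AgentID, CoverageType, HolderID, PolicyNo, Premium, Region, VehicleID} — all of the relation — so {PolicyNo, VehicleID} is a candidate key.
These are minimal and exhaustive — every other superkey contains one of them.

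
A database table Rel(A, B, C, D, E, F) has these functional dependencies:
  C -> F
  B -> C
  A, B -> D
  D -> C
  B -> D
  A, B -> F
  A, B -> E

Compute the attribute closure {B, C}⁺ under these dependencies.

{B, C, D, F}

Start with {B, C}.
C -> F applies; add {F} → now {B, C, F}.
B -> D applies; add {D} → now {B, C, D, F}.
No further FD applies.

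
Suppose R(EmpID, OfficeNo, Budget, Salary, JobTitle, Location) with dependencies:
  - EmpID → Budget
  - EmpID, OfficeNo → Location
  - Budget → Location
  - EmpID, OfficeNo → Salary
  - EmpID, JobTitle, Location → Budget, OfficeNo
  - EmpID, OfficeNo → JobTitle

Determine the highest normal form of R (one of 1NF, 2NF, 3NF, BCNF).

1NF

Candidate keys: {EmpID, JobTitle}, {EmpID, OfficeNo}. Prime attributes: {EmpID, JobTitle, OfficeNo}.
EmpID → Budget breaks BCNF: {EmpID}⁺ = {Budget, EmpID, Location}, so {EmpID} is not a superkey.
EmpID → Budget has non-prime {Budget} on the right and a non-superkey on the left, so 3NF fails.
Since {EmpID} ⊂ {EmpID, JobTitle} and {EmpID}⁺ ⊇ {Budget, Location} with {Budget, Location} non-prime, there is a partial dependency; 2NF fails.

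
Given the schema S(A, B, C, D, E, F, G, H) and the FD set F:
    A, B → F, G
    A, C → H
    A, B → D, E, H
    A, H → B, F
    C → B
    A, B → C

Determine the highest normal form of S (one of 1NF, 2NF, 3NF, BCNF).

3NF

Candidate keys: {A, B}, {A, C}, {A, H}. Prime attributes: {A, B, C, H}.
For C → B we have {C}⁺ = {B, C}; {C} is not a superkey, so BCNF fails.
Its right-hand attributes {B} are all prime, as are those of every other non-superkey FD — the relation is in 3NF.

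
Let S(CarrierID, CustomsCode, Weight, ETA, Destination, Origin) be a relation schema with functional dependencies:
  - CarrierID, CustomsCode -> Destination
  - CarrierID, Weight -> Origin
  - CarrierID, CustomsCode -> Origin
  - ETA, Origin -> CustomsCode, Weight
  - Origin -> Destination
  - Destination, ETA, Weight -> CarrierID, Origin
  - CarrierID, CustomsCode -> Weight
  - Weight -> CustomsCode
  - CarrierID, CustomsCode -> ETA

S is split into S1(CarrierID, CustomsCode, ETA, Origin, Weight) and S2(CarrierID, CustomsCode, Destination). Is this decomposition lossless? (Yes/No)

S1 ∩ S2 = {CarrierID, CustomsCode}; its closure under F is {CarrierID, CustomsCode, Destination, ETA, Origin, Weight}.
This includes all of S1, so the common attributes are a superkey of S1 — the join is lossless.

Yes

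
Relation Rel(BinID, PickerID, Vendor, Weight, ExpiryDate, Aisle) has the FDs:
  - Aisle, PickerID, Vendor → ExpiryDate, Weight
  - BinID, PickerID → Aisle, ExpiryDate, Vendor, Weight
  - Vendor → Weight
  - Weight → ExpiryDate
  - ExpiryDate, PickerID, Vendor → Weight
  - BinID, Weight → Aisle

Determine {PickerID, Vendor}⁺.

{ExpiryDate, PickerID, Vendor, Weight}

Start with {PickerID, Vendor}.
Vendor → Weight applies; add {Weight} → now {PickerID, Vendor, Weight}.
Weight → ExpiryDate applies; add {ExpiryDate} → now {ExpiryDate, PickerID, Vendor, Weight}.
No further FD applies.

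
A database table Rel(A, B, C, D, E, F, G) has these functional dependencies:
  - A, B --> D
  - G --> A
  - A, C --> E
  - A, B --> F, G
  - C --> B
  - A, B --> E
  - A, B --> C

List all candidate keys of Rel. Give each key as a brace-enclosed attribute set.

{A, B}⁺ = {A, B, C, D, E, F, G}, which is every attribute, so {A, B} is a candidate key.
{A, C}⁺ = {A, B, C, D, E, F, G}, which is every attribute, so {A, C} is a candidate key.
{B, G}⁺ = {A, B, C, D, E, F, G}, which is every attribute, so {B, G} is a candidate key.
{C, G}⁺ = {A, B, C, D, E, F, G}, which is every attribute, so {C, G} is a candidate key.
Any other superkey properly contains one of these, so there are no further candidate keys.

{A, B}, {A, C}, {B, G}, {C, G}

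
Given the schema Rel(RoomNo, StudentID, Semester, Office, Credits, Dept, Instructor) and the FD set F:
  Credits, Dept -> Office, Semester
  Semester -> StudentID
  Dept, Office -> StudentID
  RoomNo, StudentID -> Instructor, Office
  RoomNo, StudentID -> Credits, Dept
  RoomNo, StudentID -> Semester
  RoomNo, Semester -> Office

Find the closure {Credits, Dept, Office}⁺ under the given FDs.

Start with {Credits, Dept, Office}.
Credits, Dept -> Office, Semester applies; add {Semester} → now {Credits, Dept, Office, Semester}.
Semester -> StudentID applies; add {StudentID} → now {Credits, Dept, Office, Semester, StudentID}.
No further FD applies.

{Credits, Dept, Office, Semester, StudentID}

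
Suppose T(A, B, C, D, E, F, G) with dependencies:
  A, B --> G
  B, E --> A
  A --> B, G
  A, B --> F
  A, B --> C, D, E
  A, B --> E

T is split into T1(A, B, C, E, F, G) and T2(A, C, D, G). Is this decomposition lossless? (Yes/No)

T1 ∩ T2 = {A, C, G}; its closure under F is {A, B, C, D, E, F, G}.
T1 is contained in that closure, so T1 ∩ T2 --> T1 holds and the join is lossless.

Yes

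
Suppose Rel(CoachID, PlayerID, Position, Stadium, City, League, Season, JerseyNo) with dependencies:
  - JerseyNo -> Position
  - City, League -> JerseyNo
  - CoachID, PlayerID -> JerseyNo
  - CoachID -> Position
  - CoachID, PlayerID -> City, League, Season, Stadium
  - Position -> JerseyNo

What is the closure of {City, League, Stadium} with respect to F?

{City, JerseyNo, League, Position, Stadium}

Start with {City, League, Stadium}.
City, League -> JerseyNo applies; add {JerseyNo} → now {City, JerseyNo, League, Stadium}.
JerseyNo -> Position applies; add {Position} → now {City, JerseyNo, League, Position, Stadium}.
No further FD applies.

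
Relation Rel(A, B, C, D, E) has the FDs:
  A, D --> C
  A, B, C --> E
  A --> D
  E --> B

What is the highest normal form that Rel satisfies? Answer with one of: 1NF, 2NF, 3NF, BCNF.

1NF

Candidate keys: {A, B}, {A, E}. Prime attributes: {A, B, E}.
For A, D --> C we have {A, D}⁺ = {A, C, D}; {A, D} is not a superkey, so BCNF fails.
Because {C} is non-prime and the left side of A, D --> C is not a superkey, the relation is not in 3NF.
Since {A} ⊂ {A, B} and {A}⁺ ⊇ {C, D} with {C, D} non-prime, there is a partial dependency; 2NF fails.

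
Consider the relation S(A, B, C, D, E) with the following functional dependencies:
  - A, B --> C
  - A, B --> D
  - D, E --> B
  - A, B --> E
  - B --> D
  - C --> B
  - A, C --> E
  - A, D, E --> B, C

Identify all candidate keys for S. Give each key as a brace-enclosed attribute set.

{A, B}, {A, C}, {A, D, E}

{A} never appears on the right of any FD, so every key must include it.
Closure of {A, B} is {A, B, C, D, E}, the whole schema; {A, B} is a candidate key.
Closure of {A, C} is {A, B, C, D, E}, the whole schema; {A, C} is a candidate key.
Closure of {A, D, E} is {A, B, C, D, E}, the whole schema; {A, D, E} is a candidate key.
Any other superkey properly contains one of these, so there are no further candidate keys.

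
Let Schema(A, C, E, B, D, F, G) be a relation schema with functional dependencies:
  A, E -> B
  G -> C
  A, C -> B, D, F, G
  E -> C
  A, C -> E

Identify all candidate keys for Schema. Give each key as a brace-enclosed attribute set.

{A} never appears on the right of any FD, so every key must include it.
{A, C} is a candidate key since {A, C}⁺ = {A, B, C, D, E, F, G} covers every attribute.
{A, E} is a candidate key since {A, E}⁺ = {A, B, C, D, E, F, G} covers every attribute.
{A, G} is a candidate key since {A, G}⁺ = {A, B, C, D, E, F, G} covers every attribute.
These are minimal and exhaustive — every other superkey contains one of them.

{A, C}, {A, E}, {A, G}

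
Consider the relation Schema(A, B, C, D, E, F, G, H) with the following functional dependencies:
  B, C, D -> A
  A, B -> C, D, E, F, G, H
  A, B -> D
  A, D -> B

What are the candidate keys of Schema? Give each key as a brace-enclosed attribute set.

{A, B}, {A, D}, {B, C, D}

{A, B} is a candidate key since {A, B}⁺ = {A, B, C, D, E, F, G, H} covers every attribute.
{A, D} is a candidate key since {A, D}⁺ = {A, B, C, D, E, F, G, H} covers every attribute.
{B, C, D} is a candidate key since {B, C, D}⁺ = {A, B, C, D, E, F, G, H} covers every attribute.
Any other superkey properly contains one of these, so there are no further candidate keys.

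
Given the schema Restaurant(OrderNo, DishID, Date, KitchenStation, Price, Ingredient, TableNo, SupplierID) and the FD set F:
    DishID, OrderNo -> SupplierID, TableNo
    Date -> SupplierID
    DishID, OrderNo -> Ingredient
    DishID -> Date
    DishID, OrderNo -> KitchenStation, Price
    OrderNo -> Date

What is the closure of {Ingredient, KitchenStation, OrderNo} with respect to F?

Start with {Ingredient, KitchenStation, OrderNo}.
OrderNo -> Date applies; add {Date} → now {Date, Ingredient, KitchenStation, OrderNo}.
Date -> SupplierID applies; add {SupplierID} → now {Date, Ingredient, KitchenStation, OrderNo, SupplierID}.
No further FD applies.

{Date, Ingredient, KitchenStation, OrderNo, SupplierID}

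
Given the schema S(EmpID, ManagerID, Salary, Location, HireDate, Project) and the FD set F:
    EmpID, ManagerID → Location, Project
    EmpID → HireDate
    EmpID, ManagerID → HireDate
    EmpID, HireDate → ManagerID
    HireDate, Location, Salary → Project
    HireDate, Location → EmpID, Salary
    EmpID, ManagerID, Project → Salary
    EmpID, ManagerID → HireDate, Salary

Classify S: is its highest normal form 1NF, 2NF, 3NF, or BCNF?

BCNF

Candidate keys: {EmpID}, {HireDate, Location}. Prime attributes: {EmpID, HireDate, Location}.
Each dependency's left side is a superkey — BCNF holds.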